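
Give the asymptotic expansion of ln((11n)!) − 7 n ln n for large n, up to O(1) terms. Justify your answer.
ln((11n)!) − 7 n ln n = 4 n ln n + 11(ln 11 − 1) n + (1/2) ln(2π·11n) + O(1/n)

Stirling: ln((11n)!) = 11n ln(11n) − 11n + (1/2) ln(2π·11n) + O(1/n).
Expand 11n ln(11n) = 11n (ln n + ln 11) = 11n ln n + 11n ln 11.
Subtract 7n ln n: leading term is (11 − 7) n ln n = 4 n ln n. The next term is 11n ln 11 − 11n = 11(ln 11 − 1) n. Then the (1/2) ln(2π·11n) correction.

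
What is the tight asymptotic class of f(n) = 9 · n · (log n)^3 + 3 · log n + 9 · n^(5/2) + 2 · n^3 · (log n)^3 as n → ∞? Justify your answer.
f(n) ∈ Θ(n^3 · (log n)^3)

Compare the terms by growth order. For large n, n^a · (log n)^b dominates n^a' · (log n)^b' iff a > a', or (a = a' and b > b'). Ranking the 4 terms shows the dominant one is 2 · n^3 · (log n)^3. Hence f(n) ∈ Θ(n^3 · (log n)^3).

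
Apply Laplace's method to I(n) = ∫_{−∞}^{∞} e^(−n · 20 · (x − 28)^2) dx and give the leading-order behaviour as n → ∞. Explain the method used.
I(n) = sqrt(π/(20n))

Here φ(x) = 20 · (x − 28)^2 has its unique minimum at x* = 28 with φ(x*) = 0 and φ''(x*) = 40. Laplace's method gives
  I(n) ~ e^(−n φ(x*)) · sqrt(2π / (n · φ''(x*))) = sqrt(2π / (40n)) = sqrt(π/(20n)).
This is exact: substituting u = (x − 28)·sqrt(20n) gives I(n) = (1/sqrt(20n)) ∫_{−∞}^{∞} e^(−u^2) du = sqrt(π/(20n)).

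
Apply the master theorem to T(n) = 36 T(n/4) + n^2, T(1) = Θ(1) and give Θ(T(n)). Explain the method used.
T(n) = Θ(n^(log_4 36))

Master theorem: compare f(n) = n^2 to n^(log_4 36) where log_4 36 ≈ 2.585. Since 2 < log_4 36, we have f(n) = O(n^(log_4 36 − ε)) for some ε > 0 — Case 1. Hence T(n) = Θ(n^(log_4 36)).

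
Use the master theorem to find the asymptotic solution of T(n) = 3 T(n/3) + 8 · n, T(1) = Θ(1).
T(n) = Θ(n log n)

log_3 3 = 1, and f(n) = 8 · n = Θ(n^(log_3 3)). This is Case 2 of the master theorem: T(n) = Θ(f(n) · log n) = Θ(n log n).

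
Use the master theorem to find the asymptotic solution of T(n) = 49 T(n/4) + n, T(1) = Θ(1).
T(n) = Θ(n^(log_4 49))

Master theorem: compare f(n) = n to n^(log_4 49) where log_4 49 ≈ 2.807. Since 1 < log_4 49, we have f(n) = O(n^(log_4 49 − ε)) for some ε > 0 — Case 1. Hence T(n) = Θ(n^(log_4 49)).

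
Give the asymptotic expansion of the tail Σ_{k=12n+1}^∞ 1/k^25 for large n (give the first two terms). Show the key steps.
Σ_{k>12n} 1/k^25 = 1/(24 · (12n)^24) − 1/(2 · (12n)^25) + O(1/(12n)^26)

Compare to the integral: ∫_{12n}^∞ x^(−25) dx = [−x^(−24)/24]_{12n}^∞ = 1/((25−1)·(12n)^24). The Euler-Maclaurin correction adds −f(12n)/2 = −1/(2·(12n)^25). Euler-Maclaurin then gives
  Σ_{k>12n} 1/k^25 = ∫_{12n}^∞ dx/x^25 − 1/(2·(12n)^25) + O(1/(12n)^26).
(Equivalently this is ζ(25) − Σ_{k≤12n} 1/k^25.)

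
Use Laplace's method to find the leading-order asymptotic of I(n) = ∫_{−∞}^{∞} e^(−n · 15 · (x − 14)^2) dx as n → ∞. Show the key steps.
I(n) = sqrt(π/(15n))

Here φ(x) = 15 · (x − 14)^2 has its unique minimum at x* = 14 with φ(x*) = 0 and φ''(x*) = 30. Laplace's method gives
  I(n) ~ e^(−n φ(x*)) · sqrt(2π / (n · φ''(x*))) = sqrt(2π / (30n)) = sqrt(π/(15n)).
This is exact: substituting u = (x − 14)·sqrt(15n) gives I(n) = (1/sqrt(15n)) ∫_{−∞}^{∞} e^(−u^2) du = sqrt(π/(15n)).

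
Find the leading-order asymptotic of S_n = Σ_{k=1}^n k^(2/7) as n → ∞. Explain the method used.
S_n ~ (7/9) · n^(9/7)

Integral comparison: Σ_{k=1}^n k^(2/7) = ∫_0^n x^(2/7) dx + O(n^(2/7)). The integral is n^(1 + 2/7) / (1 + 2/7) = n^((2+7)/7) / ((2+7)/7) = (7/9) · n^(9/7).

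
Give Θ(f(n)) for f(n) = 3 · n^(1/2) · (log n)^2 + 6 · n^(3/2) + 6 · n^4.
f(n) ∈ Θ(n^4)

Compare the terms by growth order. For large n, n^a · (log n)^b dominates n^a' · (log n)^b' iff a > a', or (a = a' and b > b'). Ranking the 3 terms shows the dominant one is 6 · n^4. Hence f(n) ∈ Θ(n^4).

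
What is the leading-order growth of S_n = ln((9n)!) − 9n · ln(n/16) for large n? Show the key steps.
S_n ~ 9n · (ln 144 − 1) + O(ln n)

Stirling: ln((9n)!) = 9n ln(9n) − 9n + O(ln n).
  S_n = 9n ln(9n) − 9n − 9n ln(n/16) + O(ln n)
      = 9n ln(9n) − 9n ln n + 9n ln 16 − 9n + O(ln n)
      = 9n ln 9 + 9n ln 16 − 9n + O(ln n)
      = 9n (ln 144 − 1) + O(ln n).
Numerically ln(144) − 1 ≈ 3.9698.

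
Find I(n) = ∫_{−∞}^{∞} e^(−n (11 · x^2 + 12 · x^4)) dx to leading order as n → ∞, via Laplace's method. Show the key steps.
I(n) ~ sqrt(π/(11n))

φ(x) = 11 · x^2 + 12 · x^4 has its unique global minimum at x* = 0 (since φ'(x) = 22x + 48x^3 = 0 only at x = 0 for real x with both coefficients positive, and φ → ∞ as |x| → ∞). At x* = 0, φ(0) = 0 and φ''(0) = 22. Laplace's method then gives
  I(n) ~ sqrt(2π / (n · φ''(0))) · e^(−n φ(0)) = sqrt(2π / (22n)) = sqrt(π/(11n)).
The 12 · x^4 term contributes only at subleading order (an O(1/n) relative correction).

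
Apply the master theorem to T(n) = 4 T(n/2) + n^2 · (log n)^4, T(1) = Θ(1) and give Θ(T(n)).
T(n) = Θ(n^2 · (log n)^5)

Here log_2 4 = 2 and f(n) = n^2 · (log n)^4 = Θ(n^(log_2 4) · (log n)^4). This is the extended Case 2 of the master theorem (f matches the critical exponent up to log factors), giving T(n) = Θ(n^(log_2 4) · (log n)^(4+1)) = Θ(n^2 · (log n)^5).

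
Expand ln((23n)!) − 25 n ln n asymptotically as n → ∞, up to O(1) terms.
ln((23n)!) − 25 n ln n = −2 n ln n + 23(ln 23 − 1) n + (1/2) ln(2π·23n) + O(1/n)

Stirling: ln((23n)!) = 23n ln(23n) − 23n + (1/2) ln(2π·23n) + O(1/n).
Expand 23n ln(23n) = 23n (ln n + ln 23) = 23n ln n + 23n ln 23.
Subtract 25n ln n: leading term is (23 − 25) n ln n = −2 n ln n. The next term is 23n ln 23 − 23n = 23(ln 23 − 1) n. Then the (1/2) ln(2π·23n) correction.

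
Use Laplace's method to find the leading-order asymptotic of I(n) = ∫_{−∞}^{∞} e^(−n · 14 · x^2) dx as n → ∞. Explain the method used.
I(n) = sqrt(π/(14n))

Here φ(x) = 14 · x^2 has its unique minimum at x* = 0 with φ(x*) = 0 and φ''(x*) = 28. Laplace's method gives
  I(n) ~ e^(−n φ(x*)) · sqrt(2π / (n · φ''(x*))) = sqrt(2π / (28n)) = sqrt(π/(14n)).
This is exact: substituting u = (x − 0)·sqrt(14n) gives I(n) = (1/sqrt(14n)) ∫_{−∞}^{∞} e^(−u^2) du = sqrt(π/(14n)).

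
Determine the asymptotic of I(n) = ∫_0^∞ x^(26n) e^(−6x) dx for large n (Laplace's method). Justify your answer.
I(n) ~ (sqrt(2π·26n) / 6) · (26n/(6e))^(26n)

Write the integrand as exp(26n ln x − 6x) and set f(x) = 26n ln x − 6x. Then f'(x) = 26n/x − 6 = 0 at x* = 26n/6, and f''(x*) = −26n/x*^2 = −6^2/(26n). Laplace's method (interior maximum) gives
  I(n) ~ e^(f(x*)) · sqrt(2π / |f''(x*)|)
        = exp(26n ln(26n/6) − 26n) · sqrt(2π · 26n / 6^2)
        = (26n/6)^(26n) e^(−26n) · sqrt(2π·26n) / 6
        = (sqrt(2π·26n) / 6) · (26n/(6e))^(26n).
This matches Γ(26n+1)/6^(26n+1) with Stirling applied to Γ.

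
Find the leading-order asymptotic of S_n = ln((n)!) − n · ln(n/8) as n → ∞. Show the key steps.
S_n ~ n · (ln 8 − 1) + O(ln n)

Stirling: ln((n)!) = n ln(n) − n + O(ln n).
  S_n = n ln(n) − n − n ln(n/8) + O(ln n)
      = n ln(n) − n ln n + n ln 8 − n + O(ln n)
      = n ln 8 − n + O(ln n)
      = n (ln 8 − 1) + O(ln n).
Numerically ln(8) − 1 ≈ 1.0794.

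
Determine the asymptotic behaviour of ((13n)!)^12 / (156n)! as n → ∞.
((13n)!)^12/(156n)! ~ ((2π·13n)^(11/2) / sqrt(12)) · 12^(−12·13n)  →  0

Write N = 13n. Stirling: N! ~ sqrt(2π N)(N/e)^N and (12N)! ~ sqrt(2π·12N)·(12N/e)^(12N).
  (N!)^12/(12N)! ~ (2π N)^(12/2) (N/e)^(12N) / [sqrt(2π·12N) (12N/e)^(12N)]
     = (2π N)^(12/2) / sqrt(2π·12N) · (N/(12N))^(12N)
     = (2π N)^((12−1)/2) / sqrt(12) · 12^(−12N).
Since 12^12 > 1, the factor 12^(−12N) decays exponentially, so the ratio → 0. Substituting N = 13n gives the stated form.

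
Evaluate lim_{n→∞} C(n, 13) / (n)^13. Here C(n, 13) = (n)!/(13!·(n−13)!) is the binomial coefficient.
lim = 1/13! = 1/6227020800

With N = n → ∞: C(N, 13) / N^13 = [N(N−1)…(N−12)] / (13! · N^13) = (1/13!) · 1 · (1 − 1/n) · … · (1 − 12/n). Each factor → 1 as N → ∞, so the limit is 1/13! = 1/6227020800.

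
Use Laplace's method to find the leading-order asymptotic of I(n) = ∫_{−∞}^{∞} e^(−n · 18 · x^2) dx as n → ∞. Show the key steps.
I(n) = sqrt(π/(18n))

Here φ(x) = 18 · x^2 has its unique minimum at x* = 0 with φ(x*) = 0 and φ''(x*) = 36. Laplace's method gives
  I(n) ~ e^(−n φ(x*)) · sqrt(2π / (n · φ''(x*))) = sqrt(2π / (36n)) = sqrt(π/(18n)).
This is exact: substituting u = (x − 0)·sqrt(18n) gives I(n) = (1/sqrt(18n)) ∫_{−∞}^{∞} e^(−u^2) du = sqrt(π/(18n)).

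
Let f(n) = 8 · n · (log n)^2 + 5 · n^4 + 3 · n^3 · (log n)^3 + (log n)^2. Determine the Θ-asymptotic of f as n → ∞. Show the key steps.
f(n) ∈ Θ(n^4)

Compare the terms by growth order. For large n, n^a · (log n)^b dominates n^a' · (log n)^b' iff a > a', or (a = a' and b > b'). Ranking the 4 terms shows the dominant one is 5 · n^4. Hence f(n) ∈ Θ(n^4).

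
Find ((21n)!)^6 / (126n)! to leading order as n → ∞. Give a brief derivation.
((21n)!)^6/(126n)! ~ ((2π·21n)^(5/2) / sqrt(6)) · 6^(−6·21n)  →  0

Write N = 21n. Stirling: N! ~ sqrt(2π N)(N/e)^N and (6N)! ~ sqrt(2π·6N)·(6N/e)^(6N).
  (N!)^6/(6N)! ~ (2π N)^(6/2) (N/e)^(6N) / [sqrt(2π·6N) (6N/e)^(6N)]
     = (2π N)^(6/2) / sqrt(2π·6N) · (N/(6N))^(6N)
     = (2π N)^((6−1)/2) / sqrt(6) · 6^(−6N).
Since 6^6 > 1, the factor 6^(−6N) decays exponentially, so the ratio → 0. Substituting N = 21n gives the stated form.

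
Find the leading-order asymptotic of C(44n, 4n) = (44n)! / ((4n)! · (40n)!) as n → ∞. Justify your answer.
C(44n, 4n) ~ (285311670611/10000000000)^(4n) · sqrt(11/(20π·4n))

Write N = 4n. Apply Stirling to each factorial:
  (11N)! ~ sqrt(2π·11N) · (11N/e)^(11N),
  N! ~ sqrt(2π N) · (N/e)^N,
  (10N)! ~ sqrt(2π·10N) · (10N/e)^(10N).
The exponential factors combine to (11N)^(11N) / (N^N · (10N)^(10N)) = 11^(11N)/10^(10N) = (11^11/10^10)^N = (285311670611/10000000000)^N.
The square-root prefactors combine to sqrt(2π·11N) / (sqrt(2π N)·sqrt(2π·10N)) = sqrt(11 / (2π·10·N)) = sqrt(11/(20π·4n)).
Substituting N = 4n: C(44n, 4n) ~ (285311670611/10000000000)^(4n) · sqrt(11/(20π·4n)).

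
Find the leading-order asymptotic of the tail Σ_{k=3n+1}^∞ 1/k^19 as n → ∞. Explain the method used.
Σ_{k>3n} 1/k^19 ~ 1/(18 · (3n)^18)

Compare to the integral: ∫_{3n}^∞ x^(−19) dx = [−x^(−18)/18]_{3n}^∞ = 1/((19−1)·(3n)^18). Euler-Maclaurin then gives
  Σ_{k>3n} 1/k^19 = ∫_{3n}^∞ dx/x^19 − 1/(2·(3n)^19) + O(1/(3n)^20).
(Equivalently this is ζ(19) − Σ_{k≤3n} 1/k^19.)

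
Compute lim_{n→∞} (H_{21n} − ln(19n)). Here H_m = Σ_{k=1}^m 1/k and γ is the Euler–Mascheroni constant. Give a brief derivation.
lim = ln(21/19) + γ

By Euler-Maclaurin, H_m = ln m + γ + O(1/m). So
  H_{21n} − ln(19n) = ln(21n) + γ − ln(19n) + O(1/n)
                       = ln(21/19) + γ + O(1/n).
Hence the limit is ln(21/19) + γ.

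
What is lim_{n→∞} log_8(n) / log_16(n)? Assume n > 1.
lim = ln(16) / ln(8) = log_8(16)

Change of base: log_8(n) = ln n / ln 8 and log_16(n) = ln n / ln 16. The ratio is (ln n / ln 8) · (ln 16 / ln n) = ln 16 / ln 8, a constant independent of n. So the limit is ln 16 / ln 8 = log_8(16).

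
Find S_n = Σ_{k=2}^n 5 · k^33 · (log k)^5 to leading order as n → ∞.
S_n ~ 5 · n^34 · (log n)^5 / 34

By integral comparison, S_n = ∫_1^n 5 · x^33 · (log x)^5 dx + O(n^33 · (log n)^5). For the integral, the leading term of ∫_1^n x^33 (log x)^5 dx is n^34/34 · (log n)^5 (by repeated integration by parts; each step lowers the log-exponent and produces a relatively O(1/log n) correction). Hence S_n ~ 5 · n^34 · (log n)^5 / 34.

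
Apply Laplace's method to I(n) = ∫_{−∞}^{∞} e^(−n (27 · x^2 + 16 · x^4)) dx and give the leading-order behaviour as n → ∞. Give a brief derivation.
I(n) ~ sqrt(π/(27n))

φ(x) = 27 · x^2 + 16 · x^4 has its unique global minimum at x* = 0 (since φ'(x) = 54x + 64x^3 = 0 only at x = 0 for real x with both coefficients positive, and φ → ∞ as |x| → ∞). At x* = 0, φ(0) = 0 and φ''(0) = 54. Laplace's method then gives
  I(n) ~ sqrt(2π / (n · φ''(0))) · e^(−n φ(0)) = sqrt(2π / (54n)) = sqrt(π/(27n)).
The 16 · x^4 term contributes only at subleading order (an O(1/n) relative correction).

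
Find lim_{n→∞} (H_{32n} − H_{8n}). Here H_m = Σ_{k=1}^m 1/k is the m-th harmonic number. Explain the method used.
lim = ln(32/8) = ln 4

Euler-Maclaurin gives H_m = ln m + γ + 1/(2m) + O(1/m^2). The γ and O(1/m) terms cancel in the difference:
  H_{32n} − H_{8n} = ln(32n) − ln(8n) + O(1/n) = ln(32/8) + O(1/n).
Hence the limit is ln(32/8) = ln 4.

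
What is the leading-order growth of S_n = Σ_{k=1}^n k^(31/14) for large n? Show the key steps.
S_n ~ (14/45) · n^(45/14)

Integral comparison: Σ_{k=1}^n k^(31/14) = ∫_0^n x^(31/14) dx + O(n^(31/14)). The integral is n^(1 + 31/14) / (1 + 31/14) = n^((31+14)/14) / ((31+14)/14) = (14/45) · n^(45/14).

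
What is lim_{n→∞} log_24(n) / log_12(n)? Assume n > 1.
lim = ln(12) / ln(24) = log_24(12)

Change of base: log_24(n) = ln n / ln 24 and log_12(n) = ln n / ln 12. The ratio is (ln n / ln 24) · (ln 12 / ln n) = ln 12 / ln 24, a constant independent of n. So the limit is ln 12 / ln 24 = log_24(12).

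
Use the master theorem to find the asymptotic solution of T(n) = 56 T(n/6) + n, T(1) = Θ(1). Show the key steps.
T(n) = Θ(n^(log_6 56))

Master theorem: compare f(n) = n to n^(log_6 56) where log_6 56 ≈ 2.247. Since 1 < log_6 56, we have f(n) = O(n^(log_6 56 − ε)) for some ε > 0 — Case 1. Hence T(n) = Θ(n^(log_6 56)).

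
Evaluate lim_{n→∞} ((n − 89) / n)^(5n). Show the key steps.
lim = e^(−445)

Rewrite as (1 − 89/n)^(5n). By the standard limit (1 + x/n)^n → e^x, we have (1 − 89/n)^n → e^(−89), and raising to the 5th power gives e^(−445).
More precisely, ln[(1 − 89/n)^(5n)] = 5n · ln(1 − 89/n) = 5n · (-89/n + O(1/n^2)) = -445 + O(1/n) → -445.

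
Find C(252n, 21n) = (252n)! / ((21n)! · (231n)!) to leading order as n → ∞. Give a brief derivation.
C(252n, 21n) ~ (8916100448256/285311670611)^(21n) · sqrt(6/(11π·21n))

Write N = 21n. Apply Stirling to each factorial:
  (12N)! ~ sqrt(2π·12N) · (12N/e)^(12N),
  N! ~ sqrt(2π N) · (N/e)^N,
  (11N)! ~ sqrt(2π·11N) · (11N/e)^(11N).
The exponential factors combine to (12N)^(12N) / (N^N · (11N)^(11N)) = 12^(12N)/11^(11N) = (12^12/11^11)^N = (8916100448256/285311670611)^N.
The square-root prefactors combine to sqrt(2π·12N) / (sqrt(2π N)·sqrt(2π·11N)) = sqrt(12 / (2π·11·N)) = sqrt(6/(11π·21n)).
Substituting N = 21n: C(252n, 21n) ~ (8916100448256/285311670611)^(21n) · sqrt(6/(11π·21n)).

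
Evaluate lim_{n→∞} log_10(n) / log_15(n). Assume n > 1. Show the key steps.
lim = ln(15) / ln(10) = log_10(15)

Change of base: log_10(n) = ln n / ln 10 and log_15(n) = ln n / ln 15. The ratio is (ln n / ln 10) · (ln 15 / ln n) = ln 15 / ln 10, a constant independent of n. So the limit is ln 15 / ln 10 = log_10(15).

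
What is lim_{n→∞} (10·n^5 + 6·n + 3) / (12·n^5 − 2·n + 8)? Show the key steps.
lim = 10/12 = 5/6

For large n the leading n^5 terms dominate both numerator and denominator. Dividing top and bottom by n^5, every other term tends to 0, leaving 10/12 = 5/6.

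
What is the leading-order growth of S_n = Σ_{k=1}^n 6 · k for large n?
S_n ~ 3 · n^2

By integral comparison (Euler-Maclaurin), Σ_{k=1}^n 6 · k = 6 · ∫_0^n x^1 dx + O(n) = 6 · n^2/2 = 3 · n^2 + O(n). (Equivalently, Faulhaber's formula gives the same leading term.)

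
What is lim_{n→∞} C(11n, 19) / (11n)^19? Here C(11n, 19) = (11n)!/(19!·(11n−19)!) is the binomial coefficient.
lim = 1/19! = 1/121645100408832000

With N = 11n → ∞: C(N, 19) / N^19 = [N(N−1)…(N−18)] / (19! · N^19) = (1/19!) · 1 · (1 − 1/(11n)) · … · (1 − 18/(11n)). Each factor → 1 as N → ∞, so the limit is 1/19! = 1/121645100408832000.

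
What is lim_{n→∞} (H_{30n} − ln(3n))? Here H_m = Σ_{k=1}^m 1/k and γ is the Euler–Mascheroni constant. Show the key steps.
lim = ln 10 + γ

By Euler-Maclaurin, H_m = ln m + γ + O(1/m). So
  H_{30n} − ln(3n) = ln(30n) + γ − ln(3n) + O(1/n)
                       = ln(30/3) + γ + O(1/n).
Hence the limit is ln(30/3) + γ (= ln 10).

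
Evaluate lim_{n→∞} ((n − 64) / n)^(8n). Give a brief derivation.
lim = e^(−512)

Rewrite as (1 − 64/n)^(8n). By the standard limit (1 + x/n)^n → e^x, we have (1 − 64/n)^n → e^(−64), and raising to the 8th power gives e^(−512).
More precisely, ln[(1 − 64/n)^(8n)] = 8n · ln(1 − 64/n) = 8n · (-64/n + O(1/n^2)) = -512 + O(1/n) → -512.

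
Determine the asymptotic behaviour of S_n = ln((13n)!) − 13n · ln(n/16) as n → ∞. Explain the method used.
S_n ~ 13n · (ln 208 − 1) + O(ln n)

Stirling: ln((13n)!) = 13n ln(13n) − 13n + O(ln n).
  S_n = 13n ln(13n) − 13n − 13n ln(n/16) + O(ln n)
      = 13n ln(13n) − 13n ln n + 13n ln 16 − 13n + O(ln n)
      = 13n ln 13 + 13n ln 16 − 13n + O(ln n)
      = 13n (ln 208 − 1) + O(ln n).
Numerically ln(208) − 1 ≈ 4.3375.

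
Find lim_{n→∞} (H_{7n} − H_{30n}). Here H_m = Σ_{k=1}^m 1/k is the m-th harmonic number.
lim = ln(7/30)

Euler-Maclaurin gives H_m = ln m + γ + 1/(2m) + O(1/m^2). The γ and O(1/m) terms cancel in the difference:
  H_{7n} − H_{30n} = ln(7n) − ln(30n) + O(1/n) = ln(7/30) + O(1/n).
Hence the limit is ln(7/30).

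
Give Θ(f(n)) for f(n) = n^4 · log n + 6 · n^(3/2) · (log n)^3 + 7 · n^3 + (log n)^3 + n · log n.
f(n) ∈ Θ(n^4 · log n)

Compare the terms by growth order. For large n, n^a · (log n)^b dominates n^a' · (log n)^b' iff a > a', or (a = a' and b > b'). Ranking the 5 terms shows the dominant one is n^4 · log n. Hence f(n) ∈ Θ(n^4 · log n).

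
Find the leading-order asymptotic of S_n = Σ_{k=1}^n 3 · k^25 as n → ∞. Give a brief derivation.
S_n ~ 3 · n^26 / 26

By integral comparison (Euler-Maclaurin), Σ_{k=1}^n 3 · k^25 = 3 · ∫_0^n x^25 dx + O(n^25) = 3 · n^26/26 + O(n^25). (Equivalently, Faulhaber's formula gives the same leading term.)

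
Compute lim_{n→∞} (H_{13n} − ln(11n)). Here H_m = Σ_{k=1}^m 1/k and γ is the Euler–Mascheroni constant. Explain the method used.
lim = ln(13/11) + γ

By Euler-Maclaurin, H_m = ln m + γ + O(1/m). So
  H_{13n} − ln(11n) = ln(13n) + γ − ln(11n) + O(1/n)
                       = ln(13/11) + γ + O(1/n).
Hence the limit is ln(13/11) + γ.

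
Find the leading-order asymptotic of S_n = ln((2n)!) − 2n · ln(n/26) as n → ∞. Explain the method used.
S_n ~ 2n · (ln 52 − 1) + O(ln n)

Stirling: ln((2n)!) = 2n ln(2n) − 2n + O(ln n).
  S_n = 2n ln(2n) − 2n − 2n ln(n/26) + O(ln n)
      = 2n ln(2n) − 2n ln n + 2n ln 26 − 2n + O(ln n)
      = 2n ln 2 + 2n ln 26 − 2n + O(ln n)
      = 2n (ln 52 − 1) + O(ln n).
Numerically ln(52) − 1 ≈ 2.9512.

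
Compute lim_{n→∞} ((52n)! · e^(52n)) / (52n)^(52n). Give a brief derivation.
lim = ∞

Stirling: (52n)! ~ sqrt(2π·52n) · (52n/e)^(52n). Hence
  (52n)! · e^(52n) / (52n)^(52n) ~ sqrt(2π·52n) = sqrt(2π·52) · sqrt(n) → ∞.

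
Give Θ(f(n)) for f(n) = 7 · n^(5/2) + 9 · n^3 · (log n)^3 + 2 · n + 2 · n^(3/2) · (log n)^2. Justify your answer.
f(n) ∈ Θ(n^3 · (log n)^3)

Compare the terms by growth order. For large n, n^a · (log n)^b dominates n^a' · (log n)^b' iff a > a', or (a = a' and b > b'). Ranking the 4 terms shows the dominant one is 9 · n^3 · (log n)^3. Hence f(n) ∈ Θ(n^3 · (log n)^3).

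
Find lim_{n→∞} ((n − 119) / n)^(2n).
lim = e^(−238)

Rewrite as (1 − 119/n)^(2n). By the standard limit (1 + x/n)^n → e^x, we have (1 − 119/n)^n → e^(−119), and raising to the 2nd power gives e^(−238).
More precisely, ln[(1 − 119/n)^(2n)] = 2n · ln(1 − 119/n) = 2n · (-119/n + O(1/n^2)) = -238 + O(1/n) → -238.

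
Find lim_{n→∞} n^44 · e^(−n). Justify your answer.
lim = 0

Exponentials with base > 1 dominate every fixed polynomial: for any fixed c, n^c / e^n → 0 as n → ∞ (e.g. by the ratio test, or since e^n grows faster than any power of n). Hence n^44 · e^(−n) = n^44 / e^n → 0.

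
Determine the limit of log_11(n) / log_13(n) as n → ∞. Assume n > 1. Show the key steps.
lim = ln(13) / ln(11) = log_11(13)

Change of base: log_11(n) = ln n / ln 11 and log_13(n) = ln n / ln 13. The ratio is (ln n / ln 11) · (ln 13 / ln n) = ln 13 / ln 11, a constant independent of n. So the limit is ln 13 / ln 11 = log_11(13).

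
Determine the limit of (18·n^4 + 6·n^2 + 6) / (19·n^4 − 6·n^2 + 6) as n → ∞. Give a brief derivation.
lim = 18/19

For large n the leading n^4 terms dominate both numerator and denominator. Dividing top and bottom by n^4, every other term tends to 0, leaving 18/19.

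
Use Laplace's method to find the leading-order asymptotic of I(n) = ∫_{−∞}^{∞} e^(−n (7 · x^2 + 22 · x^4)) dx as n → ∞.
I(n) ~ sqrt(π/(7n))

φ(x) = 7 · x^2 + 22 · x^4 has its unique global minimum at x* = 0 (since φ'(x) = 14x + 88x^3 = 0 only at x = 0 for real x with both coefficients positive, and φ → ∞ as |x| → ∞). At x* = 0, φ(0) = 0 and φ''(0) = 14. Laplace's method then gives
  I(n) ~ sqrt(2π / (n · φ''(0))) · e^(−n φ(0)) = sqrt(2π / (14n)) = sqrt(π/(7n)).
The 22 · x^4 term contributes only at subleading order (an O(1/n) relative correction).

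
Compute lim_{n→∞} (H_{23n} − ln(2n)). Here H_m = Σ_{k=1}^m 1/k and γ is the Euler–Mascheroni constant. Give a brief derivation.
lim = ln(23/2) + γ

By Euler-Maclaurin, H_m = ln m + γ + O(1/m). So
  H_{23n} − ln(2n) = ln(23n) + γ − ln(2n) + O(1/n)
                       = ln(23/2) + γ + O(1/n).
Hence the limit is ln(23/2) + γ.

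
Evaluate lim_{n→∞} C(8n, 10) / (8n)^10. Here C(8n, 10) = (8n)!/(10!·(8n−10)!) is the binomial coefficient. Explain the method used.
lim = 1/10! = 1/3628800

With N = 8n → ∞: C(N, 10) / N^10 = [N(N−1)…(N−9)] / (10! · N^10) = (1/10!) · 1 · (1 − 1/(8n)) · … · (1 − 9/(8n)). Each factor → 1 as N → ∞, so the limit is 1/10! = 1/3628800.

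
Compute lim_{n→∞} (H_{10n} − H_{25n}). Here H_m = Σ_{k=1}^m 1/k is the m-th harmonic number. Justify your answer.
lim = ln(10/25) = ln(2/5)

Euler-Maclaurin gives H_m = ln m + γ + 1/(2m) + O(1/m^2). The γ and O(1/m) terms cancel in the difference:
  H_{10n} − H_{25n} = ln(10n) − ln(25n) + O(1/n) = ln(10/25) + O(1/n).
Hence the limit is ln(10/25) = ln(2/5).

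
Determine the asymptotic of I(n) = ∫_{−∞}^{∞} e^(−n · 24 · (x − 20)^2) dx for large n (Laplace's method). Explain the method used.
I(n) = sqrt(π/(24n))

Here φ(x) = 24 · (x − 20)^2 has its unique minimum at x* = 20 with φ(x*) = 0 and φ''(x*) = 48. Laplace's method gives
  I(n) ~ e^(−n φ(x*)) · sqrt(2π / (n · φ''(x*))) = sqrt(2π / (48n)) = sqrt(π/(24n)).
This is exact: substituting u = (x − 20)·sqrt(24n) gives I(n) = (1/sqrt(24n)) ∫_{−∞}^{∞} e^(−u^2) du = sqrt(π/(24n)).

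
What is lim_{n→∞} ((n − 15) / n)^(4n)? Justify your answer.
lim = e^(−60)

Rewrite as (1 − 15/n)^(4n). By the standard limit (1 + x/n)^n → e^x, we have (1 − 15/n)^n → e^(−15), and raising to the 4th power gives e^(−60).
More precisely, ln[(1 − 15/n)^(4n)] = 4n · ln(1 − 15/n) = 4n · (-15/n + O(1/n^2)) = -60 + O(1/n) → -60.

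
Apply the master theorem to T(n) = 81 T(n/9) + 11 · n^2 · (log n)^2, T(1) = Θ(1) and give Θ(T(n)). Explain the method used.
T(n) = Θ(n^2 · (log n)^3)

Here log_9 81 = 2 and f(n) = 11 · n^2 · (log n)^2 = Θ(n^(log_9 81) · (log n)^2). This is the extended Case 2 of the master theorem (f matches the critical exponent up to log factors), giving T(n) = Θ(n^(log_9 81) · (log n)^(2+1)) = Θ(n^2 · (log n)^3).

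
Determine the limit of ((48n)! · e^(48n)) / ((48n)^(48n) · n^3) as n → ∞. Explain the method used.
lim = 0

Stirling: (48n)! ~ sqrt(2π·48n) · (48n/e)^(48n). Hence
  (48n)! · e^(48n) / (48n)^(48n) ~ sqrt(2π·48n).
Dividing by n^3: sqrt(2π·48n) / n^3 = sqrt(2π·48) · n^((1−6)/2), so the expression behaves like sqrt(2π·48) · n^((1−6)/2) → 0.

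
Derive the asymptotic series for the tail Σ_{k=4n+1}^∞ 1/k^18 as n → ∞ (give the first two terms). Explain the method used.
Σ_{k>4n} 1/k^18 = 1/(17 · (4n)^17) − 1/(2 · (4n)^18) + O(1/(4n)^19)

Compare to the integral: ∫_{4n}^∞ x^(−18) dx = [−x^(−17)/17]_{4n}^∞ = 1/((18−1)·(4n)^17). The Euler-Maclaurin correction adds −f(4n)/2 = −1/(2·(4n)^18). Euler-Maclaurin then gives
  Σ_{k>4n} 1/k^18 = ∫_{4n}^∞ dx/x^18 − 1/(2·(4n)^18) + O(1/(4n)^19).
(Equivalently this is ζ(18) − Σ_{k≤4n} 1/k^18.)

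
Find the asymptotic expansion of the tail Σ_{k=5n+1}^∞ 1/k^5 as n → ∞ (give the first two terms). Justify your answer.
Σ_{k>5n} 1/k^5 = 1/(4 · (5n)^4) − 1/(2 · (5n)^5) + O(1/(5n)^6)

Compare to the integral: ∫_{5n}^∞ x^(−5) dx = [−x^(−4)/4]_{5n}^∞ = 1/((5−1)·(5n)^4). The Euler-Maclaurin correction adds −f(5n)/2 = −1/(2·(5n)^5). Euler-Maclaurin then gives
  Σ_{k>5n} 1/k^5 = ∫_{5n}^∞ dx/x^5 − 1/(2·(5n)^5) + O(1/(5n)^6).
(Equivalently this is ζ(5) − Σ_{k≤5n} 1/k^5.)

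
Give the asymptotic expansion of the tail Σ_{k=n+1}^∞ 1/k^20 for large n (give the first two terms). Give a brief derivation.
Σ_{k>n} 1/k^20 = 1/(19 · n^19) − 1/(2 · n^20) + O(1/n^21)

Compare to the integral: ∫_{n}^∞ x^(−20) dx = [−x^(−19)/19]_{n}^∞ = 1/((20−1)·n^19). The Euler-Maclaurin correction adds −f(n)/2 = −1/(2·n^20). Euler-Maclaurin then gives
  Σ_{k>n} 1/k^20 = ∫_{n}^∞ dx/x^20 − 1/(2·n^20) + O(1/n^21).
(Equivalently this is ζ(20) − Σ_{k≤n} 1/k^20.)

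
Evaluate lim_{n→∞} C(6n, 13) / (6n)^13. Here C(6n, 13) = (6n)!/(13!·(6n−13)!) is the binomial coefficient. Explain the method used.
lim = 1/13! = 1/6227020800

With N = 6n → ∞: C(N, 13) / N^13 = [N(N−1)…(N−12)] / (13! · N^13) = (1/13!) · 1 · (1 − 1/(6n)) · … · (1 − 12/(6n)). Each factor → 1 as N → ∞, so the limit is 1/13! = 1/6227020800.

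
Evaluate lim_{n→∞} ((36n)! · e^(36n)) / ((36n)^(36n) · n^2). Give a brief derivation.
lim = 0

Stirling: (36n)! ~ sqrt(2π·36n) · (36n/e)^(36n). Hence
  (36n)! · e^(36n) / (36n)^(36n) ~ sqrt(2π·36n).
Dividing by n^2: sqrt(2π·36n) / n^2 = sqrt(2π·36) · n^((1−4)/2), so the expression behaves like sqrt(2π·36) · n^((1−4)/2) → 0.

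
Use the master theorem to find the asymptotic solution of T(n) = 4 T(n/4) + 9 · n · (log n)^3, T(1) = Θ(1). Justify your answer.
T(n) = Θ(n · (log n)^4)

Here log_4 4 = 1 and f(n) = 9 · n · (log n)^3 = Θ(n^(log_4 4) · (log n)^3). This is the extended Case 2 of the master theorem (f matches the critical exponent up to log factors), giving T(n) = Θ(n^(log_4 4) · (log n)^(3+1)) = Θ(n · (log n)^4).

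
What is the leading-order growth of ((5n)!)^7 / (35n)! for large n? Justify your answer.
((5n)!)^7/(35n)! ~ ((2π·5n)^(6/2) / sqrt(7)) · 7^(−7·5n)  →  0

Write N = 5n. Stirling: N! ~ sqrt(2π N)(N/e)^N and (7N)! ~ sqrt(2π·7N)·(7N/e)^(7N).
  (N!)^7/(7N)! ~ (2π N)^(7/2) (N/e)^(7N) / [sqrt(2π·7N) (7N/e)^(7N)]
     = (2π N)^(7/2) / sqrt(2π·7N) · (N/(7N))^(7N)
     = (2π N)^((7−1)/2) / sqrt(7) · 7^(−7N).
Since 7^7 > 1, the factor 7^(−7N) decays exponentially, so the ratio → 0. Substituting N = 5n gives the stated form.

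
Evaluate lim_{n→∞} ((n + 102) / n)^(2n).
lim = e^204

Rewrite as (1 + 102/n)^(2n). By the standard limit (1 + x/n)^n → e^x, we have (1 + 102/n)^n → e^102, and raising to the 2nd power gives e^204.
More precisely, ln[(1 + 102/n)^(2n)] = 2n · ln(1 + 102/n) = 2n · (102/n + O(1/n^2)) = 204 + O(1/n) → 204.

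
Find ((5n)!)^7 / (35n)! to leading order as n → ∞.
((5n)!)^7/(35n)! ~ ((2π·5n)^(6/2) / sqrt(7)) · 7^(−7·5n)  →  0

Write N = 5n. Stirling: N! ~ sqrt(2π N)(N/e)^N and (7N)! ~ sqrt(2π·7N)·(7N/e)^(7N).
  (N!)^7/(7N)! ~ (2π N)^(7/2) (N/e)^(7N) / [sqrt(2π·7N) (7N/e)^(7N)]
     = (2π N)^(7/2) / sqrt(2π·7N) · (N/(7N))^(7N)
     = (2π N)^((7−1)/2) / sqrt(7) · 7^(−7N).
Since 7^7 > 1, the factor 7^(−7N) decays exponentially, so the ratio → 0. Substituting N = 5n gives the stated form.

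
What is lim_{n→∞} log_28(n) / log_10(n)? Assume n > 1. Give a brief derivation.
lim = ln(10) / ln(28) = log_28(10)

Change of base: log_28(n) = ln n / ln 28 and log_10(n) = ln n / ln 10. The ratio is (ln n / ln 28) · (ln 10 / ln n) = ln 10 / ln 28, a constant independent of n. So the limit is ln 10 / ln 28 = log_28(10).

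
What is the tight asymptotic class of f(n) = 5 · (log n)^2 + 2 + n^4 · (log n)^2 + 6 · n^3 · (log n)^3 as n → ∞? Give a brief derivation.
f(n) ∈ Θ(n^4 · (log n)^2)

Compare the terms by growth order. For large n, n^a · (log n)^b dominates n^a' · (log n)^b' iff a > a', or (a = a' and b > b'). Ranking the 4 terms shows the dominant one is n^4 · (log n)^2. Hence f(n) ∈ Θ(n^4 · (log n)^2).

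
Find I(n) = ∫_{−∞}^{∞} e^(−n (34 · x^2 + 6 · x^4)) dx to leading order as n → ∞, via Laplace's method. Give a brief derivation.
I(n) ~ sqrt(π/(34n))

φ(x) = 34 · x^2 + 6 · x^4 has its unique global minimum at x* = 0 (since φ'(x) = 68x + 24x^3 = 0 only at x = 0 for real x with both coefficients positive, and φ → ∞ as |x| → ∞). At x* = 0, φ(0) = 0 and φ''(0) = 68. Laplace's method then gives
  I(n) ~ sqrt(2π / (n · φ''(0))) · e^(−n φ(0)) = sqrt(2π / (68n)) = sqrt(π/(34n)).
The 6 · x^4 term contributes only at subleading order (an O(1/n) relative correction).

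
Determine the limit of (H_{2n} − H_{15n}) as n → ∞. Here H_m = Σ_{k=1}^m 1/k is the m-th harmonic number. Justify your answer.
lim = ln(2/15)

Euler-Maclaurin gives H_m = ln m + γ + 1/(2m) + O(1/m^2). The γ and O(1/m) terms cancel in the difference:
  H_{2n} − H_{15n} = ln(2n) − ln(15n) + O(1/n) = ln(2/15) + O(1/n).
Hence the limit is ln(2/15).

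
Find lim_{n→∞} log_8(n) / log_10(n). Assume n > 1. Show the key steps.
lim = ln(10) / ln(8) = log_8(10)

Change of base: log_8(n) = ln n / ln 8 and log_10(n) = ln n / ln 10. The ratio is (ln n / ln 8) · (ln 10 / ln n) = ln 10 / ln 8, a constant independent of n. So the limit is ln 10 / ln 8 = log_8(10).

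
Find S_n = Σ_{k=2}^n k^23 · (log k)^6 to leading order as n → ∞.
S_n ~ n^24 · (log n)^6 / 24

By integral comparison, S_n = ∫_1^n x^23 · (log x)^6 dx + O(n^23 · (log n)^6). For the integral, the leading term of ∫_1^n x^23 (log x)^6 dx is n^24/24 · (log n)^6 (by repeated integration by parts; each step lowers the log-exponent and produces a relatively O(1/log n) correction). Hence S_n ~ n^24 · (log n)^6 / 24.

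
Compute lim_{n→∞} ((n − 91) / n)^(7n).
lim = e^(−637)

Rewrite as (1 − 91/n)^(7n). By the standard limit (1 + x/n)^n → e^x, we have (1 − 91/n)^n → e^(−91), and raising to the 7th power gives e^(−637).
More precisely, ln[(1 − 91/n)^(7n)] = 7n · ln(1 − 91/n) = 7n · (-91/n + O(1/n^2)) = -637 + O(1/n) → -637.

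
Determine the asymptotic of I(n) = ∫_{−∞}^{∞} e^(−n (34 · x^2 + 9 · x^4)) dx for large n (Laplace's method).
I(n) ~ sqrt(π/(34n))

φ(x) = 34 · x^2 + 9 · x^4 has its unique global minimum at x* = 0 (since φ'(x) = 68x + 36x^3 = 0 only at x = 0 for real x with both coefficients positive, and φ → ∞ as |x| → ∞). At x* = 0, φ(0) = 0 and φ''(0) = 68. Laplace's method then gives
  I(n) ~ sqrt(2π / (n · φ''(0))) · e^(−n φ(0)) = sqrt(2π / (68n)) = sqrt(π/(34n)).
The 9 · x^4 term contributes only at subleading order (an O(1/n) relative correction).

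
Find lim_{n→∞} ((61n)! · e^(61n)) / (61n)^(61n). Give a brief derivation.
lim = ∞

Stirling: (61n)! ~ sqrt(2π·61n) · (61n/e)^(61n). Hence
  (61n)! · e^(61n) / (61n)^(61n) ~ sqrt(2π·61n) = sqrt(2π·61) · sqrt(n) → ∞.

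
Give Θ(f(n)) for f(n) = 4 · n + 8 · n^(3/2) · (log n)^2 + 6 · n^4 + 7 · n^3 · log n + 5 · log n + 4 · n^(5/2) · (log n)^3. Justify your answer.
f(n) ∈ Θ(n^4)

Compare the terms by growth order. For large n, n^a · (log n)^b dominates n^a' · (log n)^b' iff a > a', or (a = a' and b > b'). Ranking the 6 terms shows the dominant one is 6 · n^4. Hence f(n) ∈ Θ(n^4).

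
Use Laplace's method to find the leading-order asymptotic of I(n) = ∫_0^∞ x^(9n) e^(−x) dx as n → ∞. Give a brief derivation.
I(n) ~ sqrt(2π·9n) · (9n/e)^(9n)

Write the integrand as exp(9n ln x − x) and set f(x) = 9n ln x − x. Then f'(x) = 9n/x − 1 = 0 at x* = 9n, and f''(x*) = −9n/x*^2 = −1/(9n). Laplace's method (interior maximum) gives
  I(n) ~ e^(f(x*)) · sqrt(2π / |f''(x*)|)
        = exp(9n ln(9n) − 9n) · sqrt(2π · 9n)
        = (9n)^(9n) e^(−9n) · sqrt(2π·9n)
        = sqrt(2π·9n) · (9n/e)^(9n).
This matches Γ(9n+1) with Stirling applied to Γ.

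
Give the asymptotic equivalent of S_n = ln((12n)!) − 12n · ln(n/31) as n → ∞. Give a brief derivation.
S_n ~ 12n · (ln 372 − 1) + O(ln n)

Stirling: ln((12n)!) = 12n ln(12n) − 12n + O(ln n).
  S_n = 12n ln(12n) − 12n − 12n ln(n/31) + O(ln n)
      = 12n ln(12n) − 12n ln n + 12n ln 31 − 12n + O(ln n)
      = 12n ln 12 + 12n ln 31 − 12n + O(ln n)
      = 12n (ln 372 − 1) + O(ln n).
Numerically ln(372) − 1 ≈ 4.9189.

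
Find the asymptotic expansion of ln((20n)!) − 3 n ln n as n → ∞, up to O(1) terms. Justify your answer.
ln((20n)!) − 3 n ln n = 17 n ln n + 20(ln 20 − 1) n + (1/2) ln(2π·20n) + O(1/n)

Stirling: ln((20n)!) = 20n ln(20n) − 20n + (1/2) ln(2π·20n) + O(1/n).
Expand 20n ln(20n) = 20n (ln n + ln 20) = 20n ln n + 20n ln 20.
Subtract 3n ln n: leading term is (20 − 3) n ln n = 17 n ln n. The next term is 20n ln 20 − 20n = 20(ln 20 − 1) n. Then the (1/2) ln(2π·20n) correction.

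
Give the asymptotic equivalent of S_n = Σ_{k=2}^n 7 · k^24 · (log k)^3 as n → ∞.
S_n ~ 7 · n^25 · (log n)^3 / 25

By integral comparison, S_n = ∫_1^n 7 · x^24 · (log x)^3 dx + O(n^24 · (log n)^3). For the integral, the leading term of ∫_1^n x^24 (log x)^3 dx is n^25/25 · (log n)^3 (by repeated integration by parts; each step lowers the log-exponent and produces a relatively O(1/log n) correction). Hence S_n ~ 7 · n^25 · (log n)^3 / 25.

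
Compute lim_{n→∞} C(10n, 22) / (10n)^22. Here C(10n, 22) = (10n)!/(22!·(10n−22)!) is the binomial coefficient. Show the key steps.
lim = 1/22! = 1/1124000727777607680000

With N = 10n → ∞: C(N, 22) / N^22 = [N(N−1)…(N−21)] / (22! · N^22) = (1/22!) · 1 · (1 − 1/(10n)) · … · (1 − 21/(10n)). Each factor → 1 as N → ∞, so the limit is 1/22! = 1/1124000727777607680000.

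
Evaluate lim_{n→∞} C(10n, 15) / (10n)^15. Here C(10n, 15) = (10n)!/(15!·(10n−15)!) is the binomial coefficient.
lim = 1/15! = 1/1307674368000

With N = 10n → ∞: C(N, 15) / N^15 = [N(N−1)…(N−14)] / (15! · N^15) = (1/15!) · 1 · (1 − 1/(10n)) · … · (1 − 14/(10n)). Each factor → 1 as N → ∞, so the limit is 1/15! = 1/1307674368000.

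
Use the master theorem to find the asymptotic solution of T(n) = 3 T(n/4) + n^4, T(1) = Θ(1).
T(n) = Θ(n^4)

log_4 3 ≈ 0.792. f(n) = n^4 dominates n^(log_4 3) since 4 > 0.792, and the regularity condition a·f(n/b) = 3·(n/4)^4 = (3/256)·n^4 ≤ c·f(n) holds with c = 3/256 ≈ 0.0117 < 1. So this is Case 3: T(n) = Θ(f(n)) = Θ(n^4).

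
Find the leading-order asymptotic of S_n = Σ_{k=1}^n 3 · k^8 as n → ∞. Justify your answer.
S_n ~ n^9 / 3

By integral comparison (Euler-Maclaurin), Σ_{k=1}^n 3 · k^8 = 3 · ∫_0^n x^8 dx + O(n^8) = 3 · n^9/9 = n^9 / 3 + O(n^8). (Equivalently, Faulhaber's formula gives the same leading term.)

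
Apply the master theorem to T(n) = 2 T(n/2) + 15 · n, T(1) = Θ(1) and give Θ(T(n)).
T(n) = Θ(n log n)

log_2 2 = 1, and f(n) = 15 · n = Θ(n^(log_2 2)). This is Case 2 of the master theorem: T(n) = Θ(f(n) · log n) = Θ(n log n).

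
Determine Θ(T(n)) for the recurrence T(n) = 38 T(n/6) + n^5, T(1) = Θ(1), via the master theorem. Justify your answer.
T(n) = Θ(n^5)

log_6 38 ≈ 2.030. f(n) = n^5 dominates n^(log_6 38) since 5 > 2.030, and the regularity condition a·f(n/b) = 38·(n/6)^5 = (38/7776)·n^5 ≤ c·f(n) holds with c = 38/7776 ≈ 0.00489 < 1. So this is Case 3: T(n) = Θ(f(n)) = Θ(n^5).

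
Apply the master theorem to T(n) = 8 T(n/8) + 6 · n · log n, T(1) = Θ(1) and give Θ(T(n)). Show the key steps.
T(n) = Θ(n · (log n)^2)

Here log_8 8 = 1 and f(n) = 6 · n · log n = Θ(n^(log_8 8) · (log n)^1). This is the extended Case 2 of the master theorem (f matches the critical exponent up to log factors), giving T(n) = Θ(n^(log_8 8) · (log n)^(1+1)) = Θ(n · (log n)^2).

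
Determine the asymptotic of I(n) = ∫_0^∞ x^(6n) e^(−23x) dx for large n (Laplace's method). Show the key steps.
I(n) ~ (sqrt(2π·6n) / 23) · (6n/(23e))^(6n)

Write the integrand as exp(6n ln x − 23x) and set f(x) = 6n ln x − 23x. Then f'(x) = 6n/x − 23 = 0 at x* = 6n/23, and f''(x*) = −6n/x*^2 = −23^2/(6n). Laplace's method (interior maximum) gives
  I(n) ~ e^(f(x*)) · sqrt(2π / |f''(x*)|)
        = exp(6n ln(6n/23) − 6n) · sqrt(2π · 6n / 23^2)
        = (6n/23)^(6n) e^(−6n) · sqrt(2π·6n) / 23
        = (sqrt(2π·6n) / 23) · (6n/(23e))^(6n).
This matches Γ(6n+1)/23^(6n+1) with Stirling applied to Γ.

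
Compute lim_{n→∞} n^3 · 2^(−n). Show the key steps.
lim = 0

Exponentials with base > 1 dominate every fixed polynomial: for any fixed c, n^c / 2^n → 0 as n → ∞ (e.g. by the ratio test, or by writing 2^n = e^(n ln 2) and noting e^(n ln 2) / n^c → ∞). Hence n^3 · 2^(−n) = n^3 / 2^n → 0.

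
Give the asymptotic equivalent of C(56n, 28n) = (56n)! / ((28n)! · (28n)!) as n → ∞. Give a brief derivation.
C(56n, 28n) ~ (4)^(28n) · sqrt(1/(π·28n))

Write N = 28n. Apply Stirling to each factorial:
  (2N)! ~ sqrt(2π·2N) · (2N/e)^(2N),
  N! ~ sqrt(2π N) · (N/e)^N,
  (1N)! ~ sqrt(2π·1N) · (1N/e)^(1N).
The exponential factors combine to (2N)^(2N) / (N^N · (1N)^(1N)) = 2^(2N)/1^(1N) = (2^2/1^1)^N = (4)^N.
The square-root prefactors combine to sqrt(2π·2N) / (sqrt(2π N)·sqrt(2π·1N)) = sqrt(2 / (2π·1·N)) = sqrt(1/(π·28n)).
Substituting N = 28n: C(56n, 28n) ~ (4)^(28n) · sqrt(1/(π·28n)).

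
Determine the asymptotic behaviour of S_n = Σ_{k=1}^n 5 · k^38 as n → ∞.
S_n ~ 5 · n^39 / 39

By integral comparison (Euler-Maclaurin), Σ_{k=1}^n 5 · k^38 = 5 · ∫_0^n x^38 dx + O(n^38) = 5 · n^39/39 + O(n^38). (Equivalently, Faulhaber's formula gives the same leading term.)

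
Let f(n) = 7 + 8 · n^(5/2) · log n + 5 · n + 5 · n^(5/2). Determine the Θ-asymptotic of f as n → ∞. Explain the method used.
f(n) ∈ Θ(n^(5/2) · log n)

Compare the terms by growth order. For large n, n^a · (log n)^b dominates n^a' · (log n)^b' iff a > a', or (a = a' and b > b'). Ranking the 4 terms shows the dominant one is 8 · n^(5/2) · log n. Hence f(n) ∈ Θ(n^(5/2) · log n).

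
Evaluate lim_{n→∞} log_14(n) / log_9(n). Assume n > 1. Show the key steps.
lim = ln(9) / ln(14) = log_14(9)

Change of base: log_14(n) = ln n / ln 14 and log_9(n) = ln n / ln 9. The ratio is (ln n / ln 14) · (ln 9 / ln n) = ln 9 / ln 14, a constant independent of n. So the limit is ln 9 / ln 14 = log_14(9).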